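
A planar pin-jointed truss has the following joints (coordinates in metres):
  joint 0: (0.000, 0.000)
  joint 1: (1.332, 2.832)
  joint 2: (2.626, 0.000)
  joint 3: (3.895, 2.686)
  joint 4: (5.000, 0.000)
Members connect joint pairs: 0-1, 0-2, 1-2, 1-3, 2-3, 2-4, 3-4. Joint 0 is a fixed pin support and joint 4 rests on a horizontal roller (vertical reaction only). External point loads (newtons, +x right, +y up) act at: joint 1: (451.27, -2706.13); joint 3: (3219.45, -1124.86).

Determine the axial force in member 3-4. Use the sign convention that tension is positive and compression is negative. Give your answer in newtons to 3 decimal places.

-3873.561

N=5 nodes, M=7 members, R=3 reactions → 2N=10, M+R=10
member 0 (0-1): L=3.1296, (cx,cy)=(0.4256,0.9049)
member 1 (0-2): L=2.6260, (cx,cy)=(1.0000,0.0000)
member 2 (1-2): L=3.1136, (cx,cy)=(0.4156,-0.9096)
member 3 (1-3): L=2.5672, (cx,cy)=(0.9984,-0.0569)
member 4 (2-3): L=2.9707, (cx,cy)=(0.4272,0.9042)
member 5 (2-4): L=2.3740, (cx,cy)=(1.0000,0.0000)
member 6 (3-4): L=2.9044, (cx,cy)=(0.3805,-0.9248)
solve A·x = −loads:
  F[0-1] = -274.8609 N (compression)
  F[0-2] = +3787.7042 N (tension)
  F[1-2] = -2737.4423 N (compression)
  F[1-3] = +570.3301 N (tension)
  F[2-3] = +2753.7355 N (tension)
  F[2-4] = +1473.7174 N (tension)
  F[3-4] = -3873.5615 N (compression)
  Rx@0 = -3670.7200 N
  Ry@0 = +248.7232 N
  Ry@4 = +3582.2668 N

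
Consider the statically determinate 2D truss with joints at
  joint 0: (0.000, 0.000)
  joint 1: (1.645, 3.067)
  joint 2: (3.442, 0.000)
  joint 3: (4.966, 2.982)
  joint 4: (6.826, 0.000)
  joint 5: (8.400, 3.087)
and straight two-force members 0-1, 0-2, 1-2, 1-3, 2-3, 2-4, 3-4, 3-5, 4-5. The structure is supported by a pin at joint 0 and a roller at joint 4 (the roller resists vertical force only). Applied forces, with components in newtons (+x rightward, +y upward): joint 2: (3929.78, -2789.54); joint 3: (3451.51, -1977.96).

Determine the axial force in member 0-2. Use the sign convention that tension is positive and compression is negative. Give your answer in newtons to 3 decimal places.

N=6 nodes, M=9 members, R=3 reactions → 2N=12, M+R=12
member 0 (0-1): L=3.4803, (cx,cy)=(0.4727,0.8812)
member 1 (0-2): L=3.4420, (cx,cy)=(1.0000,0.0000)
member 2 (1-2): L=3.5547, (cx,cy)=(0.5055,-0.8628)
member 3 (1-3): L=3.3221, (cx,cy)=(0.9997,-0.0256)
member 4 (2-3): L=3.3489, (cx,cy)=(0.4551,0.8905)
member 5 (2-4): L=3.3840, (cx,cy)=(1.0000,0.0000)
member 6 (3-4): L=3.5145, (cx,cy)=(0.5292,-0.8485)
member 7 (3-5): L=3.4356, (cx,cy)=(0.9995,0.0306)
member 8 (4-5): L=3.4651, (cx,cy)=(0.4542,0.8909)
solve A·x = −loads:
  F[0-1] = -469.8634 N (compression)
  F[0-2] = +7603.3756 N (tension)
  F[1-2] = +493.8984 N (tension)
  F[1-3] = -471.9215 N (compression)
  F[2-3] = +2654.1617 N (tension)
  F[2-4] = +2715.4224 N (tension)
  F[3-4] = -5130.8788 N (compression)
  F[3-5] = -0.0000 N (compression)
  F[4-5] = +0.0000 N (tension)
  Rx@0 = -7381.2900 N
  Ry@0 = +414.0648 N
  Ry@4 = +4353.4352 N

7603.376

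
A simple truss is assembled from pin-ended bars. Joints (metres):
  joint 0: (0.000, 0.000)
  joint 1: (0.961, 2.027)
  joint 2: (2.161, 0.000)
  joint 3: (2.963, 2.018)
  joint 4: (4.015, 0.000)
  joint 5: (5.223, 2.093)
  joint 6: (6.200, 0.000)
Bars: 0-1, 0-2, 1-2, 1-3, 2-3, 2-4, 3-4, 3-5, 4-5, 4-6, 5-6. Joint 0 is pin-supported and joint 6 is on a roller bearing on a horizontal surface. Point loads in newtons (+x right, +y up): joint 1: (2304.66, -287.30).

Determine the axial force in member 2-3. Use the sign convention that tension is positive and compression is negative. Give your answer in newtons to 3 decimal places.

851.005

N=7 nodes, M=11 members, R=3 reactions → 2N=14, M+R=14
member 0 (0-1): L=2.2433, (cx,cy)=(0.4284,0.9036)
member 1 (0-2): L=2.1610, (cx,cy)=(1.0000,0.0000)
member 2 (1-2): L=2.3556, (cx,cy)=(0.5094,-0.8605)
member 3 (1-3): L=2.0020, (cx,cy)=(1.0000,-0.0045)
member 4 (2-3): L=2.1715, (cx,cy)=(0.3693,0.9293)
member 5 (2-4): L=1.8540, (cx,cy)=(1.0000,0.0000)
member 6 (3-4): L=2.2757, (cx,cy)=(0.4623,-0.8867)
member 7 (3-5): L=2.2612, (cx,cy)=(0.9994,0.0332)
member 8 (4-5): L=2.4166, (cx,cy)=(0.4999,0.8661)
member 9 (4-6): L=2.1850, (cx,cy)=(1.0000,0.0000)
member 10 (5-6): L=2.3098, (cx,cy)=(0.4230,-0.9061)
solve A·x = −loads:
  F[0-1] = +565.1957 N (tension)
  F[0-2] = +2062.5342 N (tension)
  F[1-2] = -919.0332 N (compression)
  F[1-3] = -1594.3672 N (compression)
  F[2-3] = +851.0052 N (tension)
  F[2-4] = +1280.0533 N (tension)
  F[3-4] = -931.7181 N (compression)
  F[3-5] = -849.8196 N (compression)
  F[4-5] = +953.9278 N (tension)
  F[4-6] = +372.5048 N (tension)
  F[5-6] = -880.6670 N (compression)
  Rx@0 = -2304.6600 N
  Ry@0 = -510.7066 N
  Ry@6 = +798.0066 N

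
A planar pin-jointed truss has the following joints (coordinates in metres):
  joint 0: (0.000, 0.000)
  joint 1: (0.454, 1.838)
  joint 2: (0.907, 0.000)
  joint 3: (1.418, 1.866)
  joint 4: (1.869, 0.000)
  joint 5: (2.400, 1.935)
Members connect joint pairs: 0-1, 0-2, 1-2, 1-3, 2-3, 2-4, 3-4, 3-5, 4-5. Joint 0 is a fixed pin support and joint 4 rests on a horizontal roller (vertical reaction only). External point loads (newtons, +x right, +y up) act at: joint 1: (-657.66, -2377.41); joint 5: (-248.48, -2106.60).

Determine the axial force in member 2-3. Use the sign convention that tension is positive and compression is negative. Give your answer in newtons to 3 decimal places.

N=6 nodes, M=9 members, R=3 reactions → 2N=12, M+R=12
member 0 (0-1): L=1.8932, (cx,cy)=(0.2398,0.9708)
member 1 (0-2): L=0.9070, (cx,cy)=(1.0000,0.0000)
member 2 (1-2): L=1.8930, (cx,cy)=(0.2393,-0.9709)
member 3 (1-3): L=0.9644, (cx,cy)=(0.9996,0.0290)
member 4 (2-3): L=1.9347, (cx,cy)=(0.2641,0.9645)
member 5 (2-4): L=0.9620, (cx,cy)=(1.0000,0.0000)
member 6 (3-4): L=1.9197, (cx,cy)=(0.2349,-0.9720)
member 7 (3-5): L=0.9844, (cx,cy)=(0.9975,0.0701)
member 8 (4-5): L=2.0065, (cx,cy)=(0.2646,0.9643)
solve A·x = −loads:
  F[0-1] = -2168.6915 N (compression)
  F[0-2] = -386.0867 N (compression)
  F[1-2] = -274.0571 N (compression)
  F[1-3] = +203.2750 N (tension)
  F[2-3] = +275.8916 N (tension)
  F[2-4] = -524.5387 N (compression)
  F[3-4] = -255.5326 N (compression)
  F[3-5] = +336.9194 N (tension)
  F[4-5] = -2208.9682 N (compression)
  Rx@0 = +906.1400 N
  Ry@0 = +2105.4138 N
  Ry@4 = +2378.5962 N

275.892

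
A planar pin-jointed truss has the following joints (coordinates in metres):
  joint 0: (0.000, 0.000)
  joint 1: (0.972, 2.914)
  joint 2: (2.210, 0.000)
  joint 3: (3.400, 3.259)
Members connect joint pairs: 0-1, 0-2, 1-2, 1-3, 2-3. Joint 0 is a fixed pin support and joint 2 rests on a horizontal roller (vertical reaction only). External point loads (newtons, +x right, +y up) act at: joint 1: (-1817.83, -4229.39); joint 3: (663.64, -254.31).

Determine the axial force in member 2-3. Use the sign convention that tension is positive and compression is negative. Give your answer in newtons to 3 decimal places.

-391.430

N=4 nodes, M=5 members, R=3 reactions → 2N=8, M+R=8
member 0 (0-1): L=3.0718, (cx,cy)=(0.3164,0.9486)
member 1 (0-2): L=2.2100, (cx,cy)=(1.0000,0.0000)
member 2 (1-2): L=3.1661, (cx,cy)=(0.3910,-0.9204)
member 3 (1-3): L=2.4524, (cx,cy)=(0.9901,0.1407)
member 4 (2-3): L=3.4695, (cx,cy)=(0.3430,0.9393)
solve A·x = −loads:
  F[0-1] = -3848.2790 N (compression)
  F[0-2] = +63.4943 N (tension)
  F[1-2] = -505.7329 N (compression)
  F[1-3] = +805.9121 N (tension)
  F[2-3] = -391.4299 N (compression)
  Rx@0 = +1154.1900 N
  Ry@0 = +3650.5474 N
  Ry@2 = +833.1526 N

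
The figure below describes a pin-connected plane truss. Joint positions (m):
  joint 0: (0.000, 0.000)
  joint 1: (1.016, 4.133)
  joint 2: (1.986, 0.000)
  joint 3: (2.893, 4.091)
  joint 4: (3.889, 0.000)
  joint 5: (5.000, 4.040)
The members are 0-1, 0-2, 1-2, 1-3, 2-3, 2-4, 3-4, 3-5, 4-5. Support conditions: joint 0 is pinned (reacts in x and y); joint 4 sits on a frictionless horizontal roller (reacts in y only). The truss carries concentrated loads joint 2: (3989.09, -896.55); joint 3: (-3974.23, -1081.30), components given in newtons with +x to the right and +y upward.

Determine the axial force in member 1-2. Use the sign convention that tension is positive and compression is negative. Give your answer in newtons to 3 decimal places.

N=6 nodes, M=9 members, R=3 reactions → 2N=12, M+R=12
member 0 (0-1): L=4.2560, (cx,cy)=(0.2387,0.9711)
member 1 (0-2): L=1.9860, (cx,cy)=(1.0000,0.0000)
member 2 (1-2): L=4.2453, (cx,cy)=(0.2285,-0.9735)
member 3 (1-3): L=1.8775, (cx,cy)=(0.9997,-0.0224)
member 4 (2-3): L=4.1903, (cx,cy)=(0.2165,0.9763)
member 5 (2-4): L=1.9030, (cx,cy)=(1.0000,0.0000)
member 6 (3-4): L=4.2105, (cx,cy)=(0.2366,-0.9716)
member 7 (3-5): L=2.1076, (cx,cy)=(0.9997,-0.0242)
member 8 (4-5): L=4.1900, (cx,cy)=(0.2652,0.9642)
solve A·x = −loads:
  F[0-1] = -5042.0661 N (compression)
  F[0-2] = +1218.4975 N (tension)
  F[1-2] = +5083.6975 N (tension)
  F[1-3] = -2365.7928 N (compression)
  F[2-3] = -4151.0742 N (compression)
  F[2-4] = -710.5279 N (compression)
  F[3-4] = +3003.6912 N (tension)
  F[3-5] = -0.0000 N (compression)
  F[4-5] = +0.0000 N (tension)
  Rx@0 = -14.8600 N
  Ry@0 = +4896.2932 N
  Ry@4 = -2918.4432 N

5083.698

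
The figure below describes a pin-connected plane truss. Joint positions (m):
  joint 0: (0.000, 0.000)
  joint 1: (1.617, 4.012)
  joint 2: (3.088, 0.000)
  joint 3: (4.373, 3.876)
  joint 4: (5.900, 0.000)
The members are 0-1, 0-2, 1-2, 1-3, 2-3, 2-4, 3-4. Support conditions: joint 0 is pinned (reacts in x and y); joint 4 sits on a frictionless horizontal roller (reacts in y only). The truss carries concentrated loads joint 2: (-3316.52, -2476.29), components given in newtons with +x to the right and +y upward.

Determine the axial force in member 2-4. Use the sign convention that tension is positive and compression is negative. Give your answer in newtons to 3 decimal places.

N=5 nodes, M=7 members, R=3 reactions → 2N=10, M+R=10
member 0 (0-1): L=4.3256, (cx,cy)=(0.3738,0.9275)
member 1 (0-2): L=3.0880, (cx,cy)=(1.0000,0.0000)
member 2 (1-2): L=4.2732, (cx,cy)=(0.3442,-0.9389)
member 3 (1-3): L=2.7594, (cx,cy)=(0.9988,-0.0493)
member 4 (2-3): L=4.0835, (cx,cy)=(0.3147,0.9492)
member 5 (2-4): L=2.8120, (cx,cy)=(1.0000,0.0000)
member 6 (3-4): L=4.1659, (cx,cy)=(0.3665,-0.9304)
solve A·x = −loads:
  F[0-1] = -1272.4785 N (compression)
  F[0-2] = -2840.8411 N (compression)
  F[1-2] = +1305.6795 N (tension)
  F[1-3] = -926.2729 N (compression)
  F[2-3] = +1317.3375 N (tension)
  F[2-4] = +510.6015 N (tension)
  F[3-4] = -1393.0177 N (compression)
  Rx@0 = +3316.5200 N
  Ry@0 = +1180.2250 N
  Ry@4 = +1296.0650 N

510.601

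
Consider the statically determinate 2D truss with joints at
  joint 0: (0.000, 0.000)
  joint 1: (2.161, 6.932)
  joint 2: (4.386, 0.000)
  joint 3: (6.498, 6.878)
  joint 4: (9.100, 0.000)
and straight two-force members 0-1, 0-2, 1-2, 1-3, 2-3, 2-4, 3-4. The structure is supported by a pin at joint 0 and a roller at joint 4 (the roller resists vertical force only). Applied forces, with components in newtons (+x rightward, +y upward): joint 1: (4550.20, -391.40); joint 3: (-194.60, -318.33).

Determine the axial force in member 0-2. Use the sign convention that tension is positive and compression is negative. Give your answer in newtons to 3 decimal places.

3442.321

N=5 nodes, M=7 members, R=3 reactions → 2N=10, M+R=10
member 0 (0-1): L=7.2610, (cx,cy)=(0.2976,0.9547)
member 1 (0-2): L=4.3860, (cx,cy)=(1.0000,0.0000)
member 2 (1-2): L=7.2803, (cx,cy)=(0.3056,-0.9522)
member 3 (1-3): L=4.3373, (cx,cy)=(0.9999,-0.0125)
member 4 (2-3): L=7.1950, (cx,cy)=(0.2935,0.9559)
member 5 (2-4): L=4.7140, (cx,cy)=(1.0000,0.0000)
member 6 (3-4): L=7.3537, (cx,cy)=(0.3538,-0.9353)
solve A·x = −loads:
  F[0-1] = +3068.6483 N (tension)
  F[0-2] = +3442.3205 N (tension)
  F[1-2] = -3454.1198 N (compression)
  F[1-3] = -2581.4798 N (compression)
  F[2-3] = +3440.4149 N (tension)
  F[2-4] = +1376.7842 N (tension)
  F[3-4] = -3891.0431 N (compression)
  Rx@0 = -4355.6000 N
  Ry@0 = -2929.5943 N
  Ry@4 = +3639.3243 N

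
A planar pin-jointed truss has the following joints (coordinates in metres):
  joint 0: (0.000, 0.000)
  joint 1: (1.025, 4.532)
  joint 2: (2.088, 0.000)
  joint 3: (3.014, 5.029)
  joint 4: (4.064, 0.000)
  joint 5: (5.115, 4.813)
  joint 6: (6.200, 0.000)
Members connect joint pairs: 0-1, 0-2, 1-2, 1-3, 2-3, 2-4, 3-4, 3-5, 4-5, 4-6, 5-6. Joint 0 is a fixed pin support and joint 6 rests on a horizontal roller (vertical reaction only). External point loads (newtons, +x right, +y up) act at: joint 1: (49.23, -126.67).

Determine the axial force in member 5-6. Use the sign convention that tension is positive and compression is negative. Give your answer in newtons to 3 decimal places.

-58.356

N=7 nodes, M=11 members, R=3 reactions → 2N=14, M+R=14
member 0 (0-1): L=4.6465, (cx,cy)=(0.2206,0.9754)
member 1 (0-2): L=2.0880, (cx,cy)=(1.0000,0.0000)
member 2 (1-2): L=4.6550, (cx,cy)=(0.2284,-0.9736)
member 3 (1-3): L=2.0502, (cx,cy)=(0.9702,0.2424)
member 4 (2-3): L=5.1135, (cx,cy)=(0.1811,0.9835)
member 5 (2-4): L=1.9760, (cx,cy)=(1.0000,0.0000)
member 6 (3-4): L=5.1374, (cx,cy)=(0.2044,-0.9789)
member 7 (3-5): L=2.1121, (cx,cy)=(0.9948,-0.1023)
member 8 (4-5): L=4.9264, (cx,cy)=(0.2133,0.9770)
member 9 (4-6): L=2.1360, (cx,cy)=(1.0000,0.0000)
member 10 (5-6): L=4.9338, (cx,cy)=(0.2199,-0.9755)
solve A·x = −loads:
  F[0-1] = -71.5046 N (compression)
  F[0-2] = +65.0037 N (tension)
  F[1-2] = -70.9946 N (compression)
  F[1-3] = -50.2918 N (compression)
  F[2-3] = +70.2807 N (tension)
  F[2-4] = +36.0647 N (tension)
  F[3-4] = -55.5594 N (compression)
  F[3-5] = -24.8396 N (compression)
  F[4-5] = +55.6682 N (tension)
  F[4-6] = +12.8331 N (tension)
  F[5-6] = -58.3555 N (compression)
  Rx@0 = -49.2300 N
  Ry@0 = +69.7430 N
  Ry@6 = +56.9270 N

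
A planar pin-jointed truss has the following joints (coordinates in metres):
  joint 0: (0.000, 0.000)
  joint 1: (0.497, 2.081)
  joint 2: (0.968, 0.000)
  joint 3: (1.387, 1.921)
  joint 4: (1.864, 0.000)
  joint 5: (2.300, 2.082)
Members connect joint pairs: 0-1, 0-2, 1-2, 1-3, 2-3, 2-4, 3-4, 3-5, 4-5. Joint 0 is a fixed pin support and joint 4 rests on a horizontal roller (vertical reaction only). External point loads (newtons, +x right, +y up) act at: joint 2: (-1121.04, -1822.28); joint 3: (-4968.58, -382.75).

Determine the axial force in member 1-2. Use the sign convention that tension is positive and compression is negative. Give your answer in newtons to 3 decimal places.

6793.253

N=6 nodes, M=9 members, R=3 reactions → 2N=12, M+R=12
member 0 (0-1): L=2.1395, (cx,cy)=(0.2323,0.9726)
member 1 (0-2): L=0.9680, (cx,cy)=(1.0000,0.0000)
member 2 (1-2): L=2.1336, (cx,cy)=(0.2207,-0.9753)
member 3 (1-3): L=0.9043, (cx,cy)=(0.9842,-0.1769)
member 4 (2-3): L=1.9662, (cx,cy)=(0.2131,0.9770)
member 5 (2-4): L=0.8960, (cx,cy)=(1.0000,0.0000)
member 6 (3-4): L=1.9793, (cx,cy)=(0.2410,-0.9705)
member 7 (3-5): L=0.9271, (cx,cy)=(0.9848,0.1737)
member 8 (4-5): L=2.1272, (cx,cy)=(0.2050,0.9788)
solve A·x = −loads:
  F[0-1] = -6265.8061 N (compression)
  F[0-2] = -4634.1078 N (compression)
  F[1-2] = +6793.2527 N (tension)
  F[1-3] = -3002.4961 N (compression)
  F[2-3] = -4916.3177 N (compression)
  F[2-4] = -965.7644 N (compression)
  F[3-4] = +4007.4884 N (tension)
  F[3-5] = -0.0000 N (tension)
  F[4-5] = +0.0000 N (tension)
  Rx@0 = +6089.6200 N
  Ry@0 = +6094.4082 N
  Ry@4 = -3889.3782 N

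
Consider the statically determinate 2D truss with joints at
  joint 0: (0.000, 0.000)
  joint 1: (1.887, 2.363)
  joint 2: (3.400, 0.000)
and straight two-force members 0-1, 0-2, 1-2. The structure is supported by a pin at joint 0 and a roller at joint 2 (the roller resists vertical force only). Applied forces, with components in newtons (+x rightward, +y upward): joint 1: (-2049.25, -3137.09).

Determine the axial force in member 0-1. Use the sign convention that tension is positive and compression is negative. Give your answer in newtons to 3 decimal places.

-3609.128

N=3 nodes, M=3 members, R=3 reactions → 2N=6, M+R=6
member 0 (0-1): L=3.0240, (cx,cy)=(0.6240,0.7814)
member 1 (0-2): L=3.4000, (cx,cy)=(1.0000,0.0000)
member 2 (1-2): L=2.8059, (cx,cy)=(0.5392,-0.8422)
solve A·x = −loads:
  F[0-1] = -3609.1279 N (compression)
  F[0-2] = +202.8791 N (tension)
  F[1-2] = -376.2417 N (compression)
  Rx@0 = +2049.2500 N
  Ry@0 = +2820.2338 N
  Ry@2 = +316.8562 N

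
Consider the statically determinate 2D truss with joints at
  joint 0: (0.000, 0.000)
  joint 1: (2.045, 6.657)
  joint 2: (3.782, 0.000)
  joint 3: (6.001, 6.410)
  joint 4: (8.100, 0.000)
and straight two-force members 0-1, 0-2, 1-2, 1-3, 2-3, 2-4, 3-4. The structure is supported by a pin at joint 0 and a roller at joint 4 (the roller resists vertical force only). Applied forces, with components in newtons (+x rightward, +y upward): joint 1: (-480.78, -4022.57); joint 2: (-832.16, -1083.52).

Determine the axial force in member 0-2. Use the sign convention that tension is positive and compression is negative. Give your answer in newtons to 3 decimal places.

N=5 nodes, M=7 members, R=3 reactions → 2N=10, M+R=10
member 0 (0-1): L=6.9640, (cx,cy)=(0.2937,0.9559)
member 1 (0-2): L=3.7820, (cx,cy)=(1.0000,0.0000)
member 2 (1-2): L=6.8799, (cx,cy)=(0.2525,-0.9676)
member 3 (1-3): L=3.9637, (cx,cy)=(0.9981,-0.0623)
member 4 (2-3): L=6.7832, (cx,cy)=(0.3271,0.9450)
member 5 (2-4): L=4.3180, (cx,cy)=(1.0000,0.0000)
member 6 (3-4): L=6.7449, (cx,cy)=(0.3112,-0.9503)
solve A·x = −loads:
  F[0-1] = -4163.2841 N (compression)
  F[0-2] = -90.3836 N (compression)
  F[1-2] = +3.6551 N (tension)
  F[1-3] = -744.1455 N (compression)
  F[2-3] = +1142.8648 N (tension)
  F[2-4] = +368.8330 N (tension)
  F[3-4] = -1185.2061 N (compression)
  Rx@0 = +1312.9400 N
  Ry@0 = +3979.7350 N
  Ry@4 = +1126.3550 N

-90.384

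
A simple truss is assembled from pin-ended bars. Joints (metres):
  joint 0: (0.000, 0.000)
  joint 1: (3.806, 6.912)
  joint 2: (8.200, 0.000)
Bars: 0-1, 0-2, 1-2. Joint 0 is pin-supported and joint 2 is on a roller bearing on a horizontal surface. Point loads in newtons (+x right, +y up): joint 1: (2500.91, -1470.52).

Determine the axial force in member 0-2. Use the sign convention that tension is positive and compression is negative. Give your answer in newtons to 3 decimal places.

1774.014

N=3 nodes, M=3 members, R=3 reactions → 2N=6, M+R=6
member 0 (0-1): L=7.8906, (cx,cy)=(0.4823,0.8760)
member 1 (0-2): L=8.2000, (cx,cy)=(1.0000,0.0000)
member 2 (1-2): L=8.1904, (cx,cy)=(0.5365,-0.8439)
solve A·x = −loads:
  F[0-1] = +1506.9980 N (tension)
  F[0-2] = +1774.0143 N (tension)
  F[1-2] = -3306.7643 N (compression)
  Rx@0 = -2500.9100 N
  Ry@0 = -1320.1006 N
  Ry@2 = +2790.6206 N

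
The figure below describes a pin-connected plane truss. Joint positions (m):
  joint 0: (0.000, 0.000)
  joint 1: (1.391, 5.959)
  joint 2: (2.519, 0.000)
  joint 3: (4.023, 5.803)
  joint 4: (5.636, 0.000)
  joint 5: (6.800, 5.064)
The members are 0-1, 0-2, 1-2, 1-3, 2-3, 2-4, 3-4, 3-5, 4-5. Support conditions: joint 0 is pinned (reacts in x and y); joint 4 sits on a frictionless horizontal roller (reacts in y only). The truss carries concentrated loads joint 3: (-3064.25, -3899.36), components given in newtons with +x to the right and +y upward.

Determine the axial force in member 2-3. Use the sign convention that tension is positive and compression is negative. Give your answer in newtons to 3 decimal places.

N=6 nodes, M=9 members, R=3 reactions → 2N=12, M+R=12
member 0 (0-1): L=6.1192, (cx,cy)=(0.2273,0.9738)
member 1 (0-2): L=2.5190, (cx,cy)=(1.0000,0.0000)
member 2 (1-2): L=6.0648, (cx,cy)=(0.1860,-0.9826)
member 3 (1-3): L=2.6366, (cx,cy)=(0.9982,-0.0592)
member 4 (2-3): L=5.9947, (cx,cy)=(0.2509,0.9680)
member 5 (2-4): L=3.1170, (cx,cy)=(1.0000,0.0000)
member 6 (3-4): L=6.0230, (cx,cy)=(0.2678,-0.9635)
member 7 (3-5): L=2.8736, (cx,cy)=(0.9664,-0.2572)
member 8 (4-5): L=5.1961, (cx,cy)=(0.2240,0.9746)
solve A·x = −loads:
  F[0-1] = -4385.8457 N (compression)
  F[0-2] = -2067.2708 N (compression)
  F[1-2] = +4457.0202 N (tension)
  F[1-3] = -1829.1476 N (compression)
  F[2-3] = -4523.9440 N (compression)
  F[2-4] = -103.3086 N (compression)
  F[3-4] = +385.7581 N (tension)
  F[3-5] = +0.0000 N (tension)
  F[4-5] = -0.0000 N (compression)
  Rx@0 = +3064.2500 N
  Ry@0 = +4271.0274 N
  Ry@4 = -371.6674 N

-4523.944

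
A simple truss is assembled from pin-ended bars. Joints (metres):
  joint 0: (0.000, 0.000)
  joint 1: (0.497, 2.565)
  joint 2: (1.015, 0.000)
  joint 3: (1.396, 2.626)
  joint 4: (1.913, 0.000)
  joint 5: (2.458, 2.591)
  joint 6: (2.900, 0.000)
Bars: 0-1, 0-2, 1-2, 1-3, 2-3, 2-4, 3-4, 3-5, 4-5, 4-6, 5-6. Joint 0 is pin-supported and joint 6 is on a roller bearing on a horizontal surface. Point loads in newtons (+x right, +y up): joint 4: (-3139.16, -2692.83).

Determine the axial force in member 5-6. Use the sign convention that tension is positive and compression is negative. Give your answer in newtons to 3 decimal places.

N=7 nodes, M=11 members, R=3 reactions → 2N=14, M+R=14
member 0 (0-1): L=2.6127, (cx,cy)=(0.1902,0.9817)
member 1 (0-2): L=1.0150, (cx,cy)=(1.0000,0.0000)
member 2 (1-2): L=2.6168, (cx,cy)=(0.1980,-0.9802)
member 3 (1-3): L=0.9011, (cx,cy)=(0.9977,0.0677)
member 4 (2-3): L=2.6535, (cx,cy)=(0.1436,0.9896)
member 5 (2-4): L=0.8980, (cx,cy)=(1.0000,0.0000)
member 6 (3-4): L=2.6764, (cx,cy)=(0.1932,-0.9812)
member 7 (3-5): L=1.0626, (cx,cy)=(0.9995,-0.0329)
member 8 (4-5): L=2.6477, (cx,cy)=(0.2058,0.9786)
member 9 (4-6): L=0.9870, (cx,cy)=(1.0000,0.0000)
member 10 (5-6): L=2.6284, (cx,cy)=(0.1682,-0.9858)
solve A·x = −loads:
  F[0-1] = -933.5365 N (compression)
  F[0-2] = -2961.5787 N (compression)
  F[1-2] = +910.2274 N (tension)
  F[1-3] = -358.5862 N (compression)
  F[2-3] = -901.5572 N (compression)
  F[2-4] = -2651.9471 N (compression)
  F[3-4] = +956.6562 N (tension)
  F[3-5] = -672.3743 N (compression)
  F[4-5] = +1792.5786 N (tension)
  F[4-6] = +303.0266 N (tension)
  F[5-6] = -1802.0006 N (compression)
  Rx@0 = +3139.1600 N
  Ry@0 = +916.4908 N
  Ry@6 = +1776.3392 N

-1802.001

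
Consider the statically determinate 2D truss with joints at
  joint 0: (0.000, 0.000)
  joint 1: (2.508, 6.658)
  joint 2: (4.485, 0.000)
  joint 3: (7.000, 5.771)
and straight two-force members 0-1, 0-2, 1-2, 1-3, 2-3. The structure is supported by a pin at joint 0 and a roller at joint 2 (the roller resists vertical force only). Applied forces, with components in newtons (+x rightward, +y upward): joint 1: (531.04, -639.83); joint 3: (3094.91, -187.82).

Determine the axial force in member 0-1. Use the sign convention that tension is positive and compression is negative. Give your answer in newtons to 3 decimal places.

N=4 nodes, M=5 members, R=3 reactions → 2N=8, M+R=8
member 0 (0-1): L=7.1147, (cx,cy)=(0.3525,0.9358)
member 1 (0-2): L=4.4850, (cx,cy)=(1.0000,0.0000)
member 2 (1-2): L=6.9453, (cx,cy)=(0.2847,-0.9586)
member 3 (1-3): L=4.5787, (cx,cy)=(0.9811,-0.1937)
member 4 (2-3): L=6.2952, (cx,cy)=(0.3995,0.9167)
solve A·x = −loads:
  F[0-1] = +4909.0592 N (tension)
  F[0-2] = +1895.4608 N (tension)
  F[1-2] = -6062.1402 N (compression)
  F[1-3] = +2981.5303 N (tension)
  F[2-3] = +425.1712 N (tension)
  Rx@0 = -3625.9500 N
  Ry@0 = -4593.9383 N
  Ry@2 = +5421.5883 N

4909.059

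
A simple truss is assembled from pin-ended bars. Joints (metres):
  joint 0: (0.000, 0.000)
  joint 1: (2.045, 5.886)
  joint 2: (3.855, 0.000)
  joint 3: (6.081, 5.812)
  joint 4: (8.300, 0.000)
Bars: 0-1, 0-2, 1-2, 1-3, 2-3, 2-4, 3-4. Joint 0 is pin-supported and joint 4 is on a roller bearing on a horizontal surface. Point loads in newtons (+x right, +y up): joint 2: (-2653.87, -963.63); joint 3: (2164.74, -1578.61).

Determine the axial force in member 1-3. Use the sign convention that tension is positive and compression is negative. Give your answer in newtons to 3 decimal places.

N=5 nodes, M=7 members, R=3 reactions → 2N=10, M+R=10
member 0 (0-1): L=6.2311, (cx,cy)=(0.3282,0.9446)
member 1 (0-2): L=3.8550, (cx,cy)=(1.0000,0.0000)
member 2 (1-2): L=6.1580, (cx,cy)=(0.2939,-0.9558)
member 3 (1-3): L=4.0367, (cx,cy)=(0.9998,-0.0183)
member 4 (2-3): L=6.2237, (cx,cy)=(0.3577,0.9338)
member 5 (2-4): L=4.4450, (cx,cy)=(1.0000,0.0000)
member 6 (3-4): L=6.2212, (cx,cy)=(0.3567,-0.9342)
solve A·x = −loads:
  F[0-1] = +611.6109 N (tension)
  F[0-2] = -689.8550 N (compression)
  F[1-2] = -611.7331 N (compression)
  F[1-3] = +380.5933 N (tension)
  F[2-3] = +1658.0199 N (tension)
  F[2-4] = +1191.1947 N (tension)
  F[3-4] = -3339.6388 N (compression)
  Rx@0 = +489.1300 N
  Ry@0 = -577.7347 N
  Ry@4 = +3119.9747 N

380.593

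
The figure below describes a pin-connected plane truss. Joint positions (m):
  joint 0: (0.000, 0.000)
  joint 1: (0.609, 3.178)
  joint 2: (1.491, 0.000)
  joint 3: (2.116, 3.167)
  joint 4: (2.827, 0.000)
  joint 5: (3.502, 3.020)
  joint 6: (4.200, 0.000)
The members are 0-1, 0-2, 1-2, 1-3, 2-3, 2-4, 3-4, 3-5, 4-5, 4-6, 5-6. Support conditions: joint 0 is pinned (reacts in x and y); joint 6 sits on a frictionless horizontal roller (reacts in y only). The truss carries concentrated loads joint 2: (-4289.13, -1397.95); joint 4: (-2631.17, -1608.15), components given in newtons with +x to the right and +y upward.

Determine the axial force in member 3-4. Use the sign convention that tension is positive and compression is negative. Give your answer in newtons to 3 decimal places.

N=7 nodes, M=11 members, R=3 reactions → 2N=14, M+R=14
member 0 (0-1): L=3.2358, (cx,cy)=(0.1882,0.9821)
member 1 (0-2): L=1.4910, (cx,cy)=(1.0000,0.0000)
member 2 (1-2): L=3.2981, (cx,cy)=(0.2674,-0.9636)
member 3 (1-3): L=1.5070, (cx,cy)=(1.0000,-0.0073)
member 4 (2-3): L=3.2281, (cx,cy)=(0.1936,0.9811)
member 5 (2-4): L=1.3360, (cx,cy)=(1.0000,0.0000)
member 6 (3-4): L=3.2458, (cx,cy)=(0.2191,-0.9757)
member 7 (3-5): L=1.3938, (cx,cy)=(0.9944,-0.1055)
member 8 (4-5): L=3.0945, (cx,cy)=(0.2181,0.9759)
member 9 (4-6): L=1.3730, (cx,cy)=(1.0000,0.0000)
member 10 (5-6): L=3.0996, (cx,cy)=(0.2252,-0.9743)
solve A·x = −loads:
  F[0-1] = -1453.3617 N (compression)
  F[0-2] = -6646.7694 N (compression)
  F[1-2] = +1486.4253 N (tension)
  F[1-3] = -671.0557 N (compression)
  F[2-3] = -35.0000 N (compression)
  F[2-4] = -1953.3557 N (compression)
  F[3-4] = +106.3843 N (tension)
  F[3-5] = -705.0501 N (compression)
  F[4-5] = +1541.4676 N (tension)
  F[4-6] = +364.8807 N (tension)
  F[5-6] = -1620.3285 N (compression)
  Rx@0 = +6920.3000 N
  Ry@0 = +1427.3896 N
  Ry@6 = +1578.7104 N

106.384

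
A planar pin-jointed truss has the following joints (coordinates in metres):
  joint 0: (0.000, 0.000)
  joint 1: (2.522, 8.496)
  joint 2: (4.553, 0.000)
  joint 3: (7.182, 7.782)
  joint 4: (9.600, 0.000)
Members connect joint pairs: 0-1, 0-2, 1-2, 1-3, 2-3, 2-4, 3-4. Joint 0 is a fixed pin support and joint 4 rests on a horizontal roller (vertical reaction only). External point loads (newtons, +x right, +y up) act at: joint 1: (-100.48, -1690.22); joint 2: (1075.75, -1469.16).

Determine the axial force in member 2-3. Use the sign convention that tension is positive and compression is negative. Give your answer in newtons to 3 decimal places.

1005.394

N=5 nodes, M=7 members, R=3 reactions → 2N=10, M+R=10
member 0 (0-1): L=8.8624, (cx,cy)=(0.2846,0.9587)
member 1 (0-2): L=4.5530, (cx,cy)=(1.0000,0.0000)
member 2 (1-2): L=8.7354, (cx,cy)=(0.2325,-0.9726)
member 3 (1-3): L=4.7144, (cx,cy)=(0.9885,-0.1515)
member 4 (2-3): L=8.2141, (cx,cy)=(0.3201,0.9474)
member 5 (2-4): L=5.0470, (cx,cy)=(1.0000,0.0000)
member 6 (3-4): L=8.1490, (cx,cy)=(0.2967,-0.9550)
solve A·x = −loads:
  F[0-1] = -2198.3833 N (compression)
  F[0-2] = +1600.8691 N (tension)
  F[1-2] = +531.2094 N (tension)
  F[1-3] = -656.1961 N (compression)
  F[2-3] = +1005.3945 N (tension)
  F[2-4] = +326.8401 N (tension)
  F[3-4] = -1101.4974 N (compression)
  Rx@0 = -975.2700 N
  Ry@0 = +2107.4902 N
  Ry@4 = +1051.8898 N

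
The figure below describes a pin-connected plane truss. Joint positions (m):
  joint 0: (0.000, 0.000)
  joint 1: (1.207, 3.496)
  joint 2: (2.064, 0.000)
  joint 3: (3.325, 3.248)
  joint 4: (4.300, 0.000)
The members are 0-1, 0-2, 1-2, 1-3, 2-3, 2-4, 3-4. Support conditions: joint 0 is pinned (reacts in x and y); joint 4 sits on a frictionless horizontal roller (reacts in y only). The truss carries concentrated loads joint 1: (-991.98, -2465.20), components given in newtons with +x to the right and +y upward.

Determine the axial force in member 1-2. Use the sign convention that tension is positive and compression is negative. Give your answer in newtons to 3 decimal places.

N=5 nodes, M=7 members, R=3 reactions → 2N=10, M+R=10
member 0 (0-1): L=3.6985, (cx,cy)=(0.3263,0.9452)
member 1 (0-2): L=2.0640, (cx,cy)=(1.0000,0.0000)
member 2 (1-2): L=3.5995, (cx,cy)=(0.2381,-0.9712)
member 3 (1-3): L=2.1325, (cx,cy)=(0.9932,-0.1163)
member 4 (2-3): L=3.4842, (cx,cy)=(0.3619,0.9322)
member 5 (2-4): L=2.2360, (cx,cy)=(1.0000,0.0000)
member 6 (3-4): L=3.3912, (cx,cy)=(0.2875,-0.9578)
solve A·x = −loads:
  F[0-1] = -2729.1496 N (compression)
  F[0-2] = -101.3249 N (compression)
  F[1-2] = +108.8259 N (tension)
  F[1-3] = +75.9299 N (tension)
  F[2-3] = -113.3828 N (compression)
  F[2-4] = -34.3792 N (compression)
  F[3-4] = +119.5757 N (tension)
  Rx@0 = +991.9800 N
  Ry@0 = +2579.7269 N
  Ry@4 = -114.5269 N

108.826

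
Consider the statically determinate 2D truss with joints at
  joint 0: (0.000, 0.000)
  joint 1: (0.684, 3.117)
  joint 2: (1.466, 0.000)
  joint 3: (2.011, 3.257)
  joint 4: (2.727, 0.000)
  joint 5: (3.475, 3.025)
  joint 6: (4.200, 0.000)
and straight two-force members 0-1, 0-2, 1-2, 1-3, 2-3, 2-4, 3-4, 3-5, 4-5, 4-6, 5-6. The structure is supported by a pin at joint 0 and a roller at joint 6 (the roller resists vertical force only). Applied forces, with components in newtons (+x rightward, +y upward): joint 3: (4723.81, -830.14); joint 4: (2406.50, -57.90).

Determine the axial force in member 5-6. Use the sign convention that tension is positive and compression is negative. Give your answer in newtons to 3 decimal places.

N=7 nodes, M=11 members, R=3 reactions → 2N=14, M+R=14
member 0 (0-1): L=3.1912, (cx,cy)=(0.2143,0.9768)
member 1 (0-2): L=1.4660, (cx,cy)=(1.0000,0.0000)
member 2 (1-2): L=3.2136, (cx,cy)=(0.2433,-0.9699)
member 3 (1-3): L=1.3344, (cx,cy)=(0.9945,0.1049)
member 4 (2-3): L=3.3023, (cx,cy)=(0.1650,0.9863)
member 5 (2-4): L=1.2610, (cx,cy)=(1.0000,0.0000)
member 6 (3-4): L=3.3348, (cx,cy)=(0.2147,-0.9767)
member 7 (3-5): L=1.4823, (cx,cy)=(0.9877,-0.1565)
member 8 (4-5): L=3.1161, (cx,cy)=(0.2400,0.9708)
member 9 (4-6): L=1.4730, (cx,cy)=(1.0000,0.0000)
member 10 (5-6): L=3.1107, (cx,cy)=(0.2331,-0.9725)
solve A·x = −loads:
  F[0-1] = +3286.6199 N (tension)
  F[0-2] = +6425.8504 N (tension)
  F[1-2] = -3149.7296 N (compression)
  F[1-3] = +1479.0811 N (tension)
  F[2-3] = +3097.5267 N (tension)
  F[2-4] = +5148.1847 N (tension)
  F[3-4] = -3825.2646 N (compression)
  F[3-5] = -1944.3357 N (compression)
  F[4-5] = +3908.2211 N (tension)
  F[4-6] = +982.2311 N (tension)
  F[5-6] = -4214.3367 N (compression)
  Rx@0 = -7130.3100 N
  Ry@0 = -3210.2348 N
  Ry@6 = +4098.2748 N

-4214.337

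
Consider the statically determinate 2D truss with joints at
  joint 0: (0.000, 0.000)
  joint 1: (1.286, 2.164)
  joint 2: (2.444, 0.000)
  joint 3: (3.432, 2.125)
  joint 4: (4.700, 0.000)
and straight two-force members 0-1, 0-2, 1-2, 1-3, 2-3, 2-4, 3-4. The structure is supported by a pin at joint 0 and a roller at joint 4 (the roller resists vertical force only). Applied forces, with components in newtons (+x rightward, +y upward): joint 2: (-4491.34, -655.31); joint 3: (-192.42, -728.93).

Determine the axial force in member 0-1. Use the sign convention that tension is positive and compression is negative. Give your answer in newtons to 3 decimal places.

N=5 nodes, M=7 members, R=3 reactions → 2N=10, M+R=10
member 0 (0-1): L=2.5173, (cx,cy)=(0.5109,0.8597)
member 1 (0-2): L=2.4440, (cx,cy)=(1.0000,0.0000)
member 2 (1-2): L=2.4544, (cx,cy)=(0.4718,-0.8817)
member 3 (1-3): L=2.1464, (cx,cy)=(0.9998,-0.0182)
member 4 (2-3): L=2.3435, (cx,cy)=(0.4216,0.9068)
member 5 (2-4): L=2.2560, (cx,cy)=(1.0000,0.0000)
member 6 (3-4): L=2.4746, (cx,cy)=(0.5124,-0.8587)
solve A·x = −loads:
  F[0-1] = -695.8615 N (compression)
  F[0-2] = -4328.2659 N (compression)
  F[1-2] = +692.5295 N (tension)
  F[1-3] = -682.3521 N (compression)
  F[2-3] = +49.3043 N (tension)
  F[2-4] = +469.0328 N (tension)
  F[3-4] = -915.3390 N (compression)
  Rx@0 = +4683.7600 N
  Ry@0 = +598.2032 N
  Ry@4 = +786.0368 N

-695.861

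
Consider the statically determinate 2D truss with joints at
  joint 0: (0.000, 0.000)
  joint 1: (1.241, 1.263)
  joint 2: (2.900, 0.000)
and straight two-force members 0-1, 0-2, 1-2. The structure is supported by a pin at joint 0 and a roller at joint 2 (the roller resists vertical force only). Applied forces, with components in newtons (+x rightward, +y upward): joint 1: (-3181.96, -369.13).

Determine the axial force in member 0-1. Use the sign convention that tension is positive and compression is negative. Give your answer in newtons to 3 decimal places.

-2238.868

N=3 nodes, M=3 members, R=3 reactions → 2N=6, M+R=6
member 0 (0-1): L=1.7707, (cx,cy)=(0.7009,0.7133)
member 1 (0-2): L=2.9000, (cx,cy)=(1.0000,0.0000)
member 2 (1-2): L=2.0851, (cx,cy)=(0.7957,-0.6057)
solve A·x = −loads:
  F[0-1] = -2238.8679 N (compression)
  F[0-2] = -1612.8110 N (compression)
  F[1-2] = +2027.0030 N (tension)
  Rx@0 = +3181.9600 N
  Ry@0 = +1596.9663 N
  Ry@2 = -1227.8363 N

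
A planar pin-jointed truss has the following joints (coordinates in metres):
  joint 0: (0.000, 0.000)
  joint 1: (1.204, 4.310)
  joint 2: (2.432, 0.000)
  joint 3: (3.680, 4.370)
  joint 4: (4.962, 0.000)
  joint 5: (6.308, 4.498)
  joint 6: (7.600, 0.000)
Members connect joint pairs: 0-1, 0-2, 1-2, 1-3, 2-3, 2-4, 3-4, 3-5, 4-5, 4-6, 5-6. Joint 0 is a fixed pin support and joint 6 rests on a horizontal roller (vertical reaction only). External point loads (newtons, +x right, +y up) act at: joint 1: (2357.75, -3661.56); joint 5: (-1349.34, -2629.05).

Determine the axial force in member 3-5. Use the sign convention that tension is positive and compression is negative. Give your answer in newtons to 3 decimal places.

-2538.361

N=7 nodes, M=11 members, R=3 reactions → 2N=14, M+R=14
member 0 (0-1): L=4.4750, (cx,cy)=(0.2690,0.9631)
member 1 (0-2): L=2.4320, (cx,cy)=(1.0000,0.0000)
member 2 (1-2): L=4.4815, (cx,cy)=(0.2740,-0.9617)
member 3 (1-3): L=2.4767, (cx,cy)=(0.9997,0.0242)
member 4 (2-3): L=4.5447, (cx,cy)=(0.2746,0.9616)
member 5 (2-4): L=2.5300, (cx,cy)=(1.0000,0.0000)
member 6 (3-4): L=4.5542, (cx,cy)=(0.2815,-0.9596)
member 7 (3-5): L=2.6311, (cx,cy)=(0.9988,0.0486)
member 8 (4-5): L=4.6951, (cx,cy)=(0.2867,0.9580)
member 9 (4-6): L=2.6380, (cx,cy)=(1.0000,0.0000)
member 10 (5-6): L=4.6799, (cx,cy)=(0.2761,-0.9611)
solve A·x = −loads:
  F[0-1] = -3104.4050 N (compression)
  F[0-2] = +1843.6491 N (tension)
  F[1-2] = -773.4684 N (compression)
  F[1-3] = -2981.9233 N (compression)
  F[2-3] = +773.6041 N (tension)
  F[2-4] = +1419.2727 N (tension)
  F[3-4] = -828.6221 N (compression)
  F[3-5] = -2538.3607 N (compression)
  F[4-5] = +829.9504 N (tension)
  F[4-6] = +948.0821 N (tension)
  F[5-6] = -3434.1405 N (compression)
  Rx@0 = -1008.4100 N
  Ry@0 = +2989.9341 N
  Ry@6 = +3300.6759 N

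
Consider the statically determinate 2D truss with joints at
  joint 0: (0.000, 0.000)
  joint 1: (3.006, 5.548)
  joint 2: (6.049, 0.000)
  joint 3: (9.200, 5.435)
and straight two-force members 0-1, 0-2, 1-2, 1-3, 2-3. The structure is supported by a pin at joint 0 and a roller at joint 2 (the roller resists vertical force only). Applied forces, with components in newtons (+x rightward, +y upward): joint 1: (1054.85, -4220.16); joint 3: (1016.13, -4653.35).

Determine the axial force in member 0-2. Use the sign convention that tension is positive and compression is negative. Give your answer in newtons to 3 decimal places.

889.021

N=4 nodes, M=5 members, R=3 reactions → 2N=8, M+R=8
member 0 (0-1): L=6.3100, (cx,cy)=(0.4764,0.8792)
member 1 (0-2): L=6.0490, (cx,cy)=(1.0000,0.0000)
member 2 (1-2): L=6.3277, (cx,cy)=(0.4809,-0.8768)
member 3 (1-3): L=6.1950, (cx,cy)=(0.9998,-0.0182)
member 4 (2-3): L=6.2824, (cx,cy)=(0.5016,0.8651)
solve A·x = −loads:
  F[0-1] = +2481.0994 N (tension)
  F[0-2] = +889.0208 N (tension)
  F[1-2] = -7377.8033 N (compression)
  F[1-3] = +3675.7006 N (tension)
  F[2-3] = -5301.3437 N (compression)
  Rx@0 = -2070.9800 N
  Ry@0 = -2181.4735 N
  Ry@2 = +11054.9835 N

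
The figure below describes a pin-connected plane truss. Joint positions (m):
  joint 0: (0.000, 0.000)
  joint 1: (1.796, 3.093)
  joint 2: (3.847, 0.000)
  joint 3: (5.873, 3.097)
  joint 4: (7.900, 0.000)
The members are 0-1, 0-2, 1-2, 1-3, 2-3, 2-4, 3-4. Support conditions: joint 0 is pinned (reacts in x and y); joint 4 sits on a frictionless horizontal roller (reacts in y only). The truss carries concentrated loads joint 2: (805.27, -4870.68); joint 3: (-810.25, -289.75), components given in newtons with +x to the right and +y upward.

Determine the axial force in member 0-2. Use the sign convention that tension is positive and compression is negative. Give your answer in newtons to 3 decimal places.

1673.625

N=5 nodes, M=7 members, R=3 reactions → 2N=10, M+R=10
member 0 (0-1): L=3.5766, (cx,cy)=(0.5021,0.8648)
member 1 (0-2): L=3.8470, (cx,cy)=(1.0000,0.0000)
member 2 (1-2): L=3.7112, (cx,cy)=(0.5526,-0.8334)
member 3 (1-3): L=4.0770, (cx,cy)=(1.0000,0.0010)
member 4 (2-3): L=3.7008, (cx,cy)=(0.5474,0.8368)
member 5 (2-4): L=4.0530, (cx,cy)=(1.0000,0.0000)
member 6 (3-4): L=3.7014, (cx,cy)=(0.5476,-0.8367)
solve A·x = −loads:
  F[0-1] = -3342.8425 N (compression)
  F[0-2] = +1673.6250 N (tension)
  F[1-2] = +3464.4194 N (tension)
  F[1-3] = -3593.2061 N (compression)
  F[2-3] = +2370.0777 N (tension)
  F[2-4] = +1485.4650 N (tension)
  F[3-4] = -2712.5088 N (compression)
  Rx@0 = +4.9800 N
  Ry@0 = +2890.8270 N
  Ry@4 = +2269.6030 N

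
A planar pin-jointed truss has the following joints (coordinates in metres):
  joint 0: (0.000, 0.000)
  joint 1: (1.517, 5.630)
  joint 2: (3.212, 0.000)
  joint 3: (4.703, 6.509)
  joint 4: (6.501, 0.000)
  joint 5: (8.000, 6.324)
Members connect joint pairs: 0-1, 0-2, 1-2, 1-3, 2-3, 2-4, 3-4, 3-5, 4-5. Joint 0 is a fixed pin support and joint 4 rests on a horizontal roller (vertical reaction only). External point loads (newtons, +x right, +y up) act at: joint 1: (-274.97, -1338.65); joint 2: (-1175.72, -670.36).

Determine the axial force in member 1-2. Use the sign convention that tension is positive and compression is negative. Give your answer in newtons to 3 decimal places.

N=6 nodes, M=9 members, R=3 reactions → 2N=12, M+R=12
member 0 (0-1): L=5.8308, (cx,cy)=(0.2602,0.9656)
member 1 (0-2): L=3.2120, (cx,cy)=(1.0000,0.0000)
member 2 (1-2): L=5.8796, (cx,cy)=(0.2883,-0.9575)
member 3 (1-3): L=3.3050, (cx,cy)=(0.9640,0.2660)
member 4 (2-3): L=6.6776, (cx,cy)=(0.2233,0.9748)
member 5 (2-4): L=3.2890, (cx,cy)=(1.0000,0.0000)
member 6 (3-4): L=6.7528, (cx,cy)=(0.2663,-0.9639)
member 7 (3-5): L=3.3022, (cx,cy)=(0.9984,-0.0560)
member 8 (4-5): L=6.4992, (cx,cy)=(0.2306,0.9730)
solve A·x = −loads:
  F[0-1] = -1660.7490 N (compression)
  F[0-2] = -1018.6125 N (compression)
  F[1-2] = +213.6403 N (tension)
  F[1-3] = -226.8673 N (compression)
  F[2-3] = +477.8540 N (tension)
  F[2-4] = +111.9993 N (tension)
  F[3-4] = -420.6372 N (compression)
  F[3-5] = +0.0000 N (tension)
  F[4-5] = -0.0000 N (compression)
  Rx@0 = +1450.6900 N
  Ry@0 = +1603.5574 N
  Ry@4 = +405.4526 N

213.640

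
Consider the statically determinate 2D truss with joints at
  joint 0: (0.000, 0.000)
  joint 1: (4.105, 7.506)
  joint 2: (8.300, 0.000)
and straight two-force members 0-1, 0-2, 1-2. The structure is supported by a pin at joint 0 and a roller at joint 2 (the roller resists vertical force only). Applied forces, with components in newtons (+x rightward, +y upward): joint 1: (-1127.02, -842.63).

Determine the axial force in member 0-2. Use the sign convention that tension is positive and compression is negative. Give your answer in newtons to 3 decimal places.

N=3 nodes, M=3 members, R=3 reactions → 2N=6, M+R=6
member 0 (0-1): L=8.5552, (cx,cy)=(0.4798,0.8774)
member 1 (0-2): L=8.3000, (cx,cy)=(1.0000,0.0000)
member 2 (1-2): L=8.5987, (cx,cy)=(0.4879,-0.8729)
solve A·x = −loads:
  F[0-1] = -1647.0822 N (compression)
  F[0-2] = -336.7065 N (compression)
  F[1-2] = +690.1659 N (tension)
  Rx@0 = +1127.0200 N
  Ry@0 = +1445.0898 N
  Ry@2 = -602.4598 N

-336.706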